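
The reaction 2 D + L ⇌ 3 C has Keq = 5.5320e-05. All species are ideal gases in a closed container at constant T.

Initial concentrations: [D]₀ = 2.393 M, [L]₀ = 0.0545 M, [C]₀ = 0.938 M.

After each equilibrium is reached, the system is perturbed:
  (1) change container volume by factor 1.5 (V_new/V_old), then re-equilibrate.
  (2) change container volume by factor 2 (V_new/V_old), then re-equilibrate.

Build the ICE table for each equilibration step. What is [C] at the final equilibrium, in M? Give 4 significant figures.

[C]_eq = 0.01852 M

Q₀ = 2.644 vs Keq = 5.5320e-05 ⇒ Q>K, reverse
Step 1:
                   D          L          C
  init         2.393     0.0545      0.938
  Δ           0.5883     0.2941    -0.8824
  eq           2.981     0.3486    0.05555
  solve Keq expr → x = -0.2941; check Q = 5.5320e-05
Then change container volume by factor 1.5 (V_new/V_old).
Step 2:
                   D          L          C
  init         1.988     0.2324    0.03703
  Δ                0          0          0
  eq           1.988     0.2324    0.03703
  solve Keq expr → x = 0; check Q = 5.5320e-05
Then change container volume by factor 2 (V_new/V_old).
Step 3:
                   D          L          C
  init        0.9938     0.1162    0.01852
  Δ                0          0          0
  eq          0.9938     0.1162    0.01852
  solve Keq expr → x = 0; check Q = 5.5320e-05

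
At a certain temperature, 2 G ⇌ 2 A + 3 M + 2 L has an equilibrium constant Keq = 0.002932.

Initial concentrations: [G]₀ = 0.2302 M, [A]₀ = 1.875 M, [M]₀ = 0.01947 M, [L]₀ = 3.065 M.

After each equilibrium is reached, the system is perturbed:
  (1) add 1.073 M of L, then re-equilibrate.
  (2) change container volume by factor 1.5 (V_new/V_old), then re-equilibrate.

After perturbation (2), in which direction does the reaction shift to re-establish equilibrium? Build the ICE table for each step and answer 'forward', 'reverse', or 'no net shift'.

Direction: forward

Q₀ = 0.0046 vs Keq = 0.002932 ⇒ Q>K, reverse
Step 1:
                   G          A          M          L
  Initial     0.2302      1.875    0.01947      3.065
  Change    0.001742  -0.001742  -0.002613  -0.001742
  Equil       0.2319      1.873    0.01686      3.063
  solve Keq expr → x = -8.7092e-04; check Q = 0.002932
Then add 1.073 M of L.
Step 2:
                   G          A          M          L
  Initial     0.2319      1.873    0.01686      4.136
  Change    0.001977  -0.001977  -0.002966  -0.001977
  Equil       0.2339      1.871    0.01389      4.134
  solve Keq expr → x = -9.8869e-04; check Q = 0.002932
Then change container volume by factor 1.5 (V_new/V_old).
Step 3:
                   G          A          M          L
  Initial     0.1559      1.248   0.009261      2.756
  Change   -0.005617   0.005617   0.008425   0.005617
  Equil       0.1503      1.253    0.01769      2.762
  solve Keq expr → x = 0.002808; check Q = 0.002932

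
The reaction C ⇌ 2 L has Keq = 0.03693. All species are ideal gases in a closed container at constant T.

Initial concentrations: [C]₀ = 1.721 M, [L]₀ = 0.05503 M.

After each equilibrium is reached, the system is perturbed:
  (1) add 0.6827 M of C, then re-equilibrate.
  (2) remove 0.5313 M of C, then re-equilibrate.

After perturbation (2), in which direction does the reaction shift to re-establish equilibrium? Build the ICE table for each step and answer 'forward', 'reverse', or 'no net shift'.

Direction: reverse

Q₀ = 0.00176 vs Keq = 0.03693 ⇒ Q<K, forward
Step 1:
                    C           L
  init          1.721     0.05503
  Δ          -0.09501        0.19
  eq            1.626       0.245
  solve Keq expr → x = 0.09501; check Q = 0.03693
Then add 0.6827 M of C.
Step 2:
                    C           L
  init          2.309       0.245
  Δ          -0.02275      0.0455
  eq            2.286      0.2906
  solve Keq expr → x = 0.02275; check Q = 0.03693
Then remove 0.5313 M of C.
Step 3:
                    C           L
  init          1.755      0.2906
  Δ           0.01737    -0.03474
  eq            1.772      0.2558
  solve Keq expr → x = -0.01737; check Q = 0.03693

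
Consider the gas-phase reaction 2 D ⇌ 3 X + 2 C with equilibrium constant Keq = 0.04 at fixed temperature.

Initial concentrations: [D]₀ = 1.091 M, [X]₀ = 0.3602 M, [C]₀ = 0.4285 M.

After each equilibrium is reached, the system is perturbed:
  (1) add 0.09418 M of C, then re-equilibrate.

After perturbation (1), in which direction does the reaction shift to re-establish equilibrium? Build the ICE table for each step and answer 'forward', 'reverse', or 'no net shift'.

Direction: reverse

Q₀ = 0.007209 vs Keq = 0.04 ⇒ Q<K, forward
Step 1:
                  D         X         C
  init        1.091    0.3602    0.4285
  Δ         -0.1039    0.1559    0.1039
  eq         0.9871    0.5161    0.5324
  solve Keq expr → x = 0.05197; check Q = 0.04
Then add 0.09418 M of C.
Step 2:
                  D         X         C
  init       0.9871    0.5161    0.6266
  Δ         0.02282  -0.03423  -0.02282
  eq           1.01    0.4819    0.6038
  solve Keq expr → x = -0.01141; check Q = 0.04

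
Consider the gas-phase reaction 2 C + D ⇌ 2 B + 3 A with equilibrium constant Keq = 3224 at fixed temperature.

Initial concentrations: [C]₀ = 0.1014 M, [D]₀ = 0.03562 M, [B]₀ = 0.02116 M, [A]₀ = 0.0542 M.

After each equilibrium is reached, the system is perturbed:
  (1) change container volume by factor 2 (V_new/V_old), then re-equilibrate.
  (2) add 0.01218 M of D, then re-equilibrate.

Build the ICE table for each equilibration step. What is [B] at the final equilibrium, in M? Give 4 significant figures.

[B]_eq = 0.06078 M

Q₀ = 1.9465e-04 vs Keq = 3224 ⇒ Q<K, forward
Step 1:
                   C          D          B          A
  init        0.1014    0.03562    0.02116     0.0542
  Δ         -0.07122   -0.03561    0.07122     0.1068
  eq         0.03018 1.2129e-05    0.09238      0.161
  solve Keq expr → x = 0.03561; check Q = 3224
Then change container volume by factor 2 (V_new/V_old).
Step 2:
                   C          D          B          A
  init       0.01509 6.0645e-06    0.04619    0.08051
  Δ       -9.0904e-06 -4.5452e-06 9.0904e-06 1.3636e-05
  eq         0.01508 1.5193e-06     0.0462    0.08053
  solve Keq expr → x = 4.5452e-06; check Q = 3224
Then add 0.01218 M of D.
Step 3:
                   C          D          B          A
  init       0.01508    0.01218     0.0462    0.08053
  Δ         -0.01458  -0.007291    0.01458    0.02187
  eq      5.0153e-04   0.004891    0.06078     0.1024
  solve Keq expr → x = 0.007291; check Q = 3224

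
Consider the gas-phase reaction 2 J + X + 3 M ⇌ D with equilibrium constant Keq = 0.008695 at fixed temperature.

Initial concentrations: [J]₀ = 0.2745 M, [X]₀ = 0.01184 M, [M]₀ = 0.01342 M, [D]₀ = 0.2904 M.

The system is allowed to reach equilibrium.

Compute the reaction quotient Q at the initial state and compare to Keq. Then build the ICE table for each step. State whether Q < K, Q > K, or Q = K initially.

Q₀ = 1.3468e+08; Q > K (proceeds reverse)

Q₀ = 1.3468e+08 vs Keq = 0.008695 ⇒ Q>K, reverse
Step 1:
                    J           X           M           D
  Initial      0.2745     0.01184     0.01342      0.2904
  Change       0.5782      0.2891      0.8673     -0.2891
  Equil        0.8527      0.3009      0.8807      0.0013
  solve Keq expr → x = -0.2891; check Q = 0.008695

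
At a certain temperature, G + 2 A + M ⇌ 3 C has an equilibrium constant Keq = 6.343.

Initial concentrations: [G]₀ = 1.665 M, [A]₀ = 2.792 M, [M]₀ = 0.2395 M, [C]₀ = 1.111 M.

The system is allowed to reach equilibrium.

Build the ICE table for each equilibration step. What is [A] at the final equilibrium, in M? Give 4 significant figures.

Q₀ = 0.4412 vs Keq = 6.343 ⇒ Q<K, forward
Step 1:
                    G           A           M           C
  Initial       1.665       2.792      0.2395       1.111
  Change      -0.1667     -0.3334     -0.1667      0.5001
  Equil         1.498       2.459      0.0728       1.611
  solve Keq expr → x = 0.1667; check Q = 6.343

[A]_eq = 2.459 M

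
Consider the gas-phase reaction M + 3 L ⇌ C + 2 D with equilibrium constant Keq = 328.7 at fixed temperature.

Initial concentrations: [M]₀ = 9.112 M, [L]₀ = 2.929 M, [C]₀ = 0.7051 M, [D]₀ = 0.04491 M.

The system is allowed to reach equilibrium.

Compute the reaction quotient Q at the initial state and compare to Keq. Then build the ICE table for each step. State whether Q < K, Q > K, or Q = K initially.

Q₀ = 6.2110e-06 vs Keq = 328.7 ⇒ Q<K, forward
Step 1:
                    M           L           C           D
  I             9.112       2.929      0.7051     0.04491
  C           -0.9328      -2.798      0.9328       1.866
  E             8.179      0.1305       1.638       1.911
  solve Keq expr → x = 0.9328; check Q = 328.7

Q₀ = 6.2110e-06; Q < K (proceeds forward)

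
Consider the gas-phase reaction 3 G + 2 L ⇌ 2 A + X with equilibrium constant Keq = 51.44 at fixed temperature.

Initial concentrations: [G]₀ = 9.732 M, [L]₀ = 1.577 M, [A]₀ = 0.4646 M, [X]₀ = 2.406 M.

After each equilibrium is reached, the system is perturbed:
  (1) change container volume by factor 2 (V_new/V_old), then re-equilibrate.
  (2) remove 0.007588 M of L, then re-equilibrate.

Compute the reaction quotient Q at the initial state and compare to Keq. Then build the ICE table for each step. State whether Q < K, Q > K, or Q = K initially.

Q₀ = 2.2656e-04 vs Keq = 51.44 ⇒ Q<K, forward
Step 1:
                   G          L          A          X
  init         9.732      1.577     0.4646      2.406
  Δ           -2.328     -1.552      1.552     0.7761
  eq           7.404     0.0249      2.017      3.182
  solve Keq expr → x = 0.7761; check Q = 51.44
Then change container volume by factor 2 (V_new/V_old).
Step 2:
                   G          L          A          X
  init         3.702    0.01245      1.008      1.591
  Δ           0.0179    0.01193   -0.01193  -0.005966
  eq            3.72    0.02438     0.9964      1.585
  solve Keq expr → x = -0.005966; check Q = 51.44
Then remove 0.007588 M of L.
Step 3:
                   G          L          A          X
  init          3.72    0.01679     0.9964      1.585
  Δ          0.01091   0.007276  -0.007276  -0.003638
  eq           3.731    0.02407     0.9891      1.581
  solve Keq expr → x = -0.003638; check Q = 51.44

Q₀ = 2.2656e-04; Q < K (proceeds forward)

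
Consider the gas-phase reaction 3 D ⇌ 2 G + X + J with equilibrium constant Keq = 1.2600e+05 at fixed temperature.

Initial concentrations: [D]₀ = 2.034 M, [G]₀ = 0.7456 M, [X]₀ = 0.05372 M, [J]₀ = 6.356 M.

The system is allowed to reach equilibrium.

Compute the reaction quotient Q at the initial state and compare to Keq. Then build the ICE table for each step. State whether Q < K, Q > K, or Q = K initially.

Q₀ = 0.02256; Q < K (proceeds forward)

Q₀ = 0.02256 vs Keq = 1.2600e+05 ⇒ Q<K, forward
Step 1:
                   D          G          X          J
  init         2.034     0.7456    0.05372      6.356
  Δ           -1.979      1.319     0.6596     0.6596
  eq         0.05532      2.065     0.7133      7.016
  solve Keq expr → x = 0.6596; check Q = 1.2600e+05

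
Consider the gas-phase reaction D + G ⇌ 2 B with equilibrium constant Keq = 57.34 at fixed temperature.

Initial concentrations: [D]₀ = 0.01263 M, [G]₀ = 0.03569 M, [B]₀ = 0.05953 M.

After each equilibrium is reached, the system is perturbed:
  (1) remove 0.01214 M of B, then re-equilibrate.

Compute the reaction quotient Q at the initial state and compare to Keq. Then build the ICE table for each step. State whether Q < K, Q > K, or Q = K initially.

Q₀ = 7.862 vs Keq = 57.34 ⇒ Q<K, forward
Step 1:
                    D           G           B
  Initial     0.01263     0.03569     0.05953
  Change    -0.008779   -0.008779     0.01756
  Equil      0.003851     0.02691     0.07709
  solve Keq expr → x = 0.008779; check Q = 57.34
Then remove 0.01214 M of B.
Step 2:
                    D           G           B
  Initial    0.003851     0.02691     0.06495
  Change  -8.7211e-04 -8.7211e-04    0.001744
  Equil      0.002979     0.02604     0.06669
  solve Keq expr → x = 8.7211e-04; check Q = 57.34

Q₀ = 7.862; Q < K (proceeds forward)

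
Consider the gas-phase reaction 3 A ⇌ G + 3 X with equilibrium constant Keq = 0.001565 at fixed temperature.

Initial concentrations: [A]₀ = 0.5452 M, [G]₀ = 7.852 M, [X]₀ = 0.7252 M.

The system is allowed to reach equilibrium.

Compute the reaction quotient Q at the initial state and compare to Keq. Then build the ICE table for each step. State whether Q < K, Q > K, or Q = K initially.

Q₀ = 18.48 vs Keq = 0.001565 ⇒ Q>K, reverse
Step 1:
                  A         G         X
  init       0.5452     7.852    0.7252
  Δ          0.6545   -0.2182   -0.6545
  eq            1.2     7.634   0.07074
  solve Keq expr → x = -0.2182; check Q = 0.001565

Q₀ = 18.48; Q > K (proceeds reverse)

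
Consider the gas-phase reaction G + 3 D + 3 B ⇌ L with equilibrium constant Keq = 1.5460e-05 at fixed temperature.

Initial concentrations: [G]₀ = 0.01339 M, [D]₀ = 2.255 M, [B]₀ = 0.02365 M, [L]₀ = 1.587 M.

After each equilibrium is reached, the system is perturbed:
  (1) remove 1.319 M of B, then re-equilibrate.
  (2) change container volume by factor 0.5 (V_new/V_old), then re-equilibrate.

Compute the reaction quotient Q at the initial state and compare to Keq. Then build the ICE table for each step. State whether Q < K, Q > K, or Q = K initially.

Q₀ = 7.8138e+05 vs Keq = 1.5460e-05 ⇒ Q>K, reverse
Step 1:
                   G          D          B          L
  Initial    0.01339      2.255    0.02365      1.587
  Change         1.3      3.901      3.901       -1.3
  Equil        1.314      6.156      3.925     0.2866
  solve Keq expr → x = -1.3; check Q = 1.5460e-05
Then remove 1.319 M of B.
Step 2:
                   G          D          B          L
  Initial      1.314      6.156      2.606     0.2866
  Change      0.1236     0.3707     0.3707    -0.1236
  Equil        1.437      6.527      2.977      0.163
  solve Keq expr → x = -0.1236; check Q = 1.5460e-05
Then change container volume by factor 0.5 (V_new/V_old).
Step 3:
                   G          D          B          L
  Initial      2.875      13.05      5.953      0.326
  Change       -0.89      -2.67      -2.67       0.89
  Equil        1.985      10.38      3.283      1.216
  solve Keq expr → x = 0.89; check Q = 1.5460e-05

Q₀ = 7.8138e+05; Q > K (proceeds reverse)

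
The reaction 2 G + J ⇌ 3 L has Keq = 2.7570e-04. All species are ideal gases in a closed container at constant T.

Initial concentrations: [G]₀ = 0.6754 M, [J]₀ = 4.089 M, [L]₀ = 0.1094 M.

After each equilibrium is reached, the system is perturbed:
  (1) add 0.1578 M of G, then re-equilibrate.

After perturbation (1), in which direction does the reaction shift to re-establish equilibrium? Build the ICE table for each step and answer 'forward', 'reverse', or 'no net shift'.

Q₀ = 7.0196e-04 vs Keq = 2.7570e-04 ⇒ Q>K, reverse
Step 1:
                    G           J           L
  Initial      0.6754       4.089      0.1094
  Change      0.01851    0.009255    -0.02776
  Equil        0.6939       4.098     0.08164
  solve Keq expr → x = -0.009255; check Q = 2.7570e-04
Then add 0.1578 M of G.
Step 2:
                    G           J           L
  Initial      0.8517       4.098     0.08164
  Change    -0.007576   -0.003788     0.01136
  Equil        0.8441       4.094       0.093
  solve Keq expr → x = 0.003788; check Q = 2.7570e-04

Direction: forward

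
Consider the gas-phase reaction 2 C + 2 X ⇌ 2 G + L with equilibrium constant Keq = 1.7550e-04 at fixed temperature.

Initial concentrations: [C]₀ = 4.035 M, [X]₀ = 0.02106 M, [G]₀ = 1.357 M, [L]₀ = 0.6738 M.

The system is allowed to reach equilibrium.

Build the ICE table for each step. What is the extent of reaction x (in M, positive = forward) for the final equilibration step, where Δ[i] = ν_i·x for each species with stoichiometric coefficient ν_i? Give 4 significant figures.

x = -0.5617 M

Q₀ = 171.8 vs Keq = 1.7550e-04 ⇒ Q>K, reverse
Step 1:
                  C         X         G         L
  Initial     4.035   0.02106     1.357    0.6738
  Change      1.123     1.123    -1.123   -0.5617
  Equil       5.158     1.144    0.2336    0.1121
  solve Keq expr → x = -0.5617; check Q = 1.7550e-04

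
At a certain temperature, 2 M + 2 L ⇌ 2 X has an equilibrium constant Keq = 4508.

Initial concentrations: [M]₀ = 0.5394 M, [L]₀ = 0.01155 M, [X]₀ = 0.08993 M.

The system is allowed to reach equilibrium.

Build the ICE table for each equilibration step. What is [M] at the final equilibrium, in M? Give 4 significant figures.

[M]_eq = 0.5306 M

Q₀ = 208.4 vs Keq = 4508 ⇒ Q<K, forward
Step 1:
                   M          L          X
  init        0.5394    0.01155    0.08993
  Δ        -0.008779  -0.008779   0.008779
  eq          0.5306   0.002771    0.09871
  solve Keq expr → x = 0.00439; check Q = 4508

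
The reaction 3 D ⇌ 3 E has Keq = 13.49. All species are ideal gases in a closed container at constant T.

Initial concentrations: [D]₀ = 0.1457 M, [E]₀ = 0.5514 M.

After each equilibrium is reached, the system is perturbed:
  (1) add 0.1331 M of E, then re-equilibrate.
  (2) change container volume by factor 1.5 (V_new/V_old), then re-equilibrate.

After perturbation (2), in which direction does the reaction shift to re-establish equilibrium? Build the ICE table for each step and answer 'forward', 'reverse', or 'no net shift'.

Q₀ = 54.2 vs Keq = 13.49 ⇒ Q>K, reverse
Step 1:
                   D          E
  I           0.1457     0.5514
  C          0.06051   -0.06051
  E           0.2062     0.4909
  solve Keq expr → x = -0.02017; check Q = 13.49
Then add 0.1331 M of E.
Step 2:
                   D          E
  I           0.2062      0.624
  C          0.03937   -0.03937
  E           0.2456     0.5846
  solve Keq expr → x = -0.01312; check Q = 13.49
Then change container volume by factor 1.5 (V_new/V_old).
Step 3:
                   D          E
  I           0.1637     0.3897
  C                0          0
  E           0.1637     0.3897
  solve Keq expr → x = 0; check Q = 13.49

Direction: no net shift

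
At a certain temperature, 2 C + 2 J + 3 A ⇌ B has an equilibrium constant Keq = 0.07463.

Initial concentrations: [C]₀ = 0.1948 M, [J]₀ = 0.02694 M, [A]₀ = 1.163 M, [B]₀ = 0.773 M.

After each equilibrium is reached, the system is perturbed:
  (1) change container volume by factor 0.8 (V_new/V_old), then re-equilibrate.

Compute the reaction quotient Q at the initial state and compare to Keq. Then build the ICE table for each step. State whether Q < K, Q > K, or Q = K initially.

Q₀ = 1.7843e+04 vs Keq = 0.07463 ⇒ Q>K, reverse
Step 1:
                    C           J           A           B
  I            0.1948     0.02694       1.163       0.773
  C            0.7261      0.7261       1.089      -0.363
  E            0.9209       0.753       2.252        0.41
  solve Keq expr → x = -0.363; check Q = 0.07463
Then change container volume by factor 0.8 (V_new/V_old).
Step 2:
                    C           J           A           B
  I             1.151      0.9413       2.815      0.5124
  C            -0.195      -0.195     -0.2925     0.09751
  E            0.9561      0.7463       2.523      0.6099
  solve Keq expr → x = 0.09751; check Q = 0.07463

Q₀ = 1.7843e+04; Q > K (proceeds reverse)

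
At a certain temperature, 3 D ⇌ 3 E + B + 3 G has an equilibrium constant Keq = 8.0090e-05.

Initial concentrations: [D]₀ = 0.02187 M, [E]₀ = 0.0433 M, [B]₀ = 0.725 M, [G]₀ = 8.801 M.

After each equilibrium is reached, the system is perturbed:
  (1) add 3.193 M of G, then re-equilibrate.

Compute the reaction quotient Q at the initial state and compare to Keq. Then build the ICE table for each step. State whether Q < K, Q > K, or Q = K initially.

Q₀ = 3836 vs Keq = 8.0090e-05 ⇒ Q>K, reverse
Step 1:
                   D          E          B          G
  I          0.02187     0.0433      0.725      8.801
  C          0.04294   -0.04294   -0.01431   -0.04294
  E          0.06481 3.5745e-04     0.7107      8.758
  solve Keq expr → x = -0.01431; check Q = 8.0090e-05
Then add 3.193 M of G.
Step 2:
                   D          E          B          G
  I          0.06481 3.5745e-04     0.7107      11.95
  C       9.5111e-05 -9.5111e-05 -3.1704e-05 -9.5111e-05
  E          0.06491 2.6234e-04     0.7107      11.95
  solve Keq expr → x = -3.1704e-05; check Q = 8.0090e-05

Q₀ = 3836; Q > K (proceeds reverse)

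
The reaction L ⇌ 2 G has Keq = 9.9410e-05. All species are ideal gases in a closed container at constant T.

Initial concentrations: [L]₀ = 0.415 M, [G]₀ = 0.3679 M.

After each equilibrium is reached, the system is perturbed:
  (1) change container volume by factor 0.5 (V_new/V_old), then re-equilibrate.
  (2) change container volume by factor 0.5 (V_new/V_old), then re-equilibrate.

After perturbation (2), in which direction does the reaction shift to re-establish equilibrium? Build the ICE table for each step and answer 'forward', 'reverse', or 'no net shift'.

Direction: reverse

Q₀ = 0.3261 vs Keq = 9.9410e-05 ⇒ Q>K, reverse
Step 1:
                  L         G
  init        0.415    0.3679
  Δ          0.1801   -0.3602
  eq         0.5951  0.007692
  solve Keq expr → x = -0.1801; check Q = 9.9410e-05
Then change container volume by factor 0.5 (V_new/V_old).
Step 2:
                  L         G
  init         1.19   0.01538
  Δ        0.002248 -0.004495
  eq          1.192   0.01089
  solve Keq expr → x = -0.002248; check Q = 9.9410e-05
Then change container volume by factor 0.5 (V_new/V_old).
Step 3:
                  L         G
  init        2.385   0.02178
  Δ        0.003184 -0.006368
  eq          2.388   0.01541
  solve Keq expr → x = -0.003184; check Q = 9.9410e-05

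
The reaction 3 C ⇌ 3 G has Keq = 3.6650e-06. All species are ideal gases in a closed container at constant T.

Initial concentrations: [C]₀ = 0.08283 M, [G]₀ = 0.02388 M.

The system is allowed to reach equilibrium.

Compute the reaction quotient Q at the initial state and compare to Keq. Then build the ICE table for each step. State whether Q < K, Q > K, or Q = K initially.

Q₀ = 0.02396 vs Keq = 3.6650e-06 ⇒ Q>K, reverse
Step 1:
                   C          G
  Initial    0.08283    0.02388
  Change     0.02226   -0.02226
  Equil       0.1051    0.00162
  solve Keq expr → x = -0.00742; check Q = 3.6650e-06

Q₀ = 0.02396; Q > K (proceeds reverse)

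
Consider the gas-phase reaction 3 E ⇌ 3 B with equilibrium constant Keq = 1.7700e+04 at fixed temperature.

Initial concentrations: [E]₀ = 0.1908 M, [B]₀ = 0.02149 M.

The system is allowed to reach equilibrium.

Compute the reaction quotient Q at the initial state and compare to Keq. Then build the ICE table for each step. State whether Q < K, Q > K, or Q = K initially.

Q₀ = 0.001429; Q < K (proceeds forward)

Q₀ = 0.001429 vs Keq = 1.7700e+04 ⇒ Q<K, forward
Step 1:
                   E          B
  I           0.1908    0.02149
  C           -0.183      0.183
  E         0.007845     0.2044
  solve Keq expr → x = 0.06099; check Q = 1.7700e+04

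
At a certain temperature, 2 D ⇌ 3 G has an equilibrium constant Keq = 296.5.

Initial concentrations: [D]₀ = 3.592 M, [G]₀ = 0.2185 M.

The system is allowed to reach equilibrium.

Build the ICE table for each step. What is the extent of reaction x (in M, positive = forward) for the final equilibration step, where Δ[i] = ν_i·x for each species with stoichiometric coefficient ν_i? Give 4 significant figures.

Q₀ = 8.0850e-04 vs Keq = 296.5 ⇒ Q<K, forward
Step 1:
                   D          G
  I            3.592     0.2185
  C           -2.997      4.496
  E           0.5945      4.715
  solve Keq expr → x = 1.499; check Q = 296.5

x = 1.499 M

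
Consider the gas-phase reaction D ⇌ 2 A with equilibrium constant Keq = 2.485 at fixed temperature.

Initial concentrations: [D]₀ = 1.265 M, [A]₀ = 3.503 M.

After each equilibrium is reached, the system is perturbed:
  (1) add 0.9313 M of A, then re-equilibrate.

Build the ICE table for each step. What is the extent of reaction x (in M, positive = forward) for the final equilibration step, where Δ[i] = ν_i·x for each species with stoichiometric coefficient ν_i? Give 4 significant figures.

Q₀ = 9.7 vs Keq = 2.485 ⇒ Q>K, reverse
Step 1:
                    D           A
  init          1.265       3.503
  Δ            0.6584      -1.317
  eq            1.923       2.186
  solve Keq expr → x = -0.6584; check Q = 2.485
Then add 0.9313 M of A.
Step 2:
                    D           A
  init          1.923       3.118
  Δ            0.3661     -0.7323
  eq             2.29       2.385
  solve Keq expr → x = -0.3661; check Q = 2.485

x = -0.3661 M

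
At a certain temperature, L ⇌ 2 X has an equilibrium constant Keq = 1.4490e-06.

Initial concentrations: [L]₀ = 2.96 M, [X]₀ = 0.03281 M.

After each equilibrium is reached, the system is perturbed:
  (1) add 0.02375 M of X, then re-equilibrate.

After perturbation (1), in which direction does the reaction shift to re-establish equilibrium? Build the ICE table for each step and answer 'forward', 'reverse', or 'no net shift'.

Direction: reverse

Q₀ = 3.6368e-04 vs Keq = 1.4490e-06 ⇒ Q>K, reverse
Step 1:
                   L          X
  I             2.96    0.03281
  C          0.01537   -0.03073
  E            2.975   0.002076
  solve Keq expr → x = -0.01537; check Q = 1.4490e-06
Then add 0.02375 M of X.
Step 2:
                   L          X
  I            2.975    0.02583
  C          0.01187   -0.02375
  E            2.987   0.002081
  solve Keq expr → x = -0.01187; check Q = 1.4490e-06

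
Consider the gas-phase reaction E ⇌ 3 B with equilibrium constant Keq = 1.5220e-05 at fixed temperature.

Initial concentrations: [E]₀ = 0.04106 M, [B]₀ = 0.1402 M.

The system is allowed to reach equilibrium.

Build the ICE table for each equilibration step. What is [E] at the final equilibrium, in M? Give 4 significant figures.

[E]_eq = 0.08417 M

Q₀ = 0.06712 vs Keq = 1.5220e-05 ⇒ Q>K, reverse
Step 1:
                    E           B
  I           0.04106      0.1402
  C           0.04311     -0.1293
  E           0.08417     0.01086
  solve Keq expr → x = -0.04311; check Q = 1.5220e-05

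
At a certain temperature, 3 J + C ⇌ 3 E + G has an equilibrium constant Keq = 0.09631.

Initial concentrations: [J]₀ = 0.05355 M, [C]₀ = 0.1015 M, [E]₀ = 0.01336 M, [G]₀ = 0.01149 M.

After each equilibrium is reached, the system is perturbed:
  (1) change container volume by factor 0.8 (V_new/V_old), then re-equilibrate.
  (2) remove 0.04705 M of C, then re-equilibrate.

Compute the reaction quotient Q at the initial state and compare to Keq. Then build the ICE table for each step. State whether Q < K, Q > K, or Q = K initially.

Q₀ = 0.001758 vs Keq = 0.09631 ⇒ Q<K, forward
Step 1:
                   J          C          E          G
  I          0.05355     0.1015    0.01336    0.01149
  C         -0.01669  -0.005563    0.01669   0.005563
  E          0.03686    0.09594    0.03005    0.01705
  solve Keq expr → x = 0.005563; check Q = 0.09631
Then change container volume by factor 0.8 (V_new/V_old).
Step 2:
                   J          C          E          G
  I          0.04608     0.1199    0.03756    0.02132
  C                0          0          0          0
  E          0.04608     0.1199    0.03756    0.02132
  solve Keq expr → x = 0; check Q = 0.09631
Then remove 0.04705 M of C.
Step 3:
                   J          C          E          G
  I          0.04608    0.07287    0.03756    0.02132
  C         0.002985 9.9510e-04  -0.002985 -9.9510e-04
  E          0.04906    0.07387    0.03458    0.02032
  solve Keq expr → x = -9.9510e-04; check Q = 0.09631

Q₀ = 0.001758; Q < K (proceeds forward)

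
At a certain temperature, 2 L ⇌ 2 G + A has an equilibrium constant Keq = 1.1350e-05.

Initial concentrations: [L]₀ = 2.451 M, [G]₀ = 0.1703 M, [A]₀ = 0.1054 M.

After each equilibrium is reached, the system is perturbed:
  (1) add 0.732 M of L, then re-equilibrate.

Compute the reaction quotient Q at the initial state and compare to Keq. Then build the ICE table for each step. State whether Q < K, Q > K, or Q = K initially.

Q₀ = 5.0884e-04; Q > K (proceeds reverse)

Q₀ = 5.0884e-04 vs Keq = 1.1350e-05 ⇒ Q>K, reverse
Step 1:
                   L          G          A
  init         2.451     0.1703     0.1054
  Δ           0.1277    -0.1277   -0.06384
  eq           2.579    0.04262    0.04156
  solve Keq expr → x = -0.06384; check Q = 1.1350e-05
Then add 0.732 M of L.
Step 2:
                   L          G          A
  init         3.311    0.04262    0.04156
  Δ        -0.009165   0.009165   0.004583
  eq           3.302    0.05178    0.04614
  solve Keq expr → x = 0.004583; check Q = 1.1350e-05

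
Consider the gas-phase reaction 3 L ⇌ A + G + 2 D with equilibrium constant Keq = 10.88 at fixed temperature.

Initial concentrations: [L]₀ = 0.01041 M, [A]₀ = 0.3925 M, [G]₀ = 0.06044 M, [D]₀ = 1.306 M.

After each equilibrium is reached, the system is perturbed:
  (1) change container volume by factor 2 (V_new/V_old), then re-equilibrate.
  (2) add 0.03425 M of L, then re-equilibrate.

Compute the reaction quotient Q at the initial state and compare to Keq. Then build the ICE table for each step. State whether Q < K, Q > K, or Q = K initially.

Q₀ = 3.5867e+04; Q > K (proceeds reverse)

Q₀ = 3.5867e+04 vs Keq = 10.88 ⇒ Q>K, reverse
Step 1:
                   L          A          G          D
  I          0.01041     0.3925    0.06044      1.306
  C           0.1005    -0.0335    -0.0335     -0.067
  E           0.1109      0.359    0.02694      1.239
  solve Keq expr → x = -0.0335; check Q = 10.88
Then change container volume by factor 2 (V_new/V_old).
Step 2:
                   L          A          G          D
  I          0.05546     0.1795    0.01347     0.6195
  C        -0.008151   0.002717   0.002717   0.005434
  E          0.04731     0.1822    0.01619     0.6249
  solve Keq expr → x = 0.002717; check Q = 10.88
Then add 0.03425 M of L.
Step 3:
                   L          A          G          D
  I          0.08156     0.1822    0.01619     0.6249
  C         -0.02533   0.008442   0.008442    0.01688
  E          0.05623     0.1907    0.02463     0.6418
  solve Keq expr → x = 0.008442; check Q = 10.88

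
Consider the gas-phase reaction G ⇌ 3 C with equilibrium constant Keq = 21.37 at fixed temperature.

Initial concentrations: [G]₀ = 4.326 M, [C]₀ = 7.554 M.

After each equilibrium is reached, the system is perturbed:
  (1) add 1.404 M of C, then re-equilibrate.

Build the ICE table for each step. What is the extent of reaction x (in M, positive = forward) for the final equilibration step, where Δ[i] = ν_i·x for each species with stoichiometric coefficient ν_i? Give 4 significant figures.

x = -0.4256 M

Q₀ = 99.64 vs Keq = 21.37 ⇒ Q>K, reverse
Step 1:
                   G          C
  init         4.326      7.554
  Δ           0.9116     -2.735
  eq           5.238      4.819
  solve Keq expr → x = -0.9116; check Q = 21.37
Then add 1.404 M of C.
Step 2:
                   G          C
  init         5.238      6.223
  Δ           0.4256     -1.277
  eq           5.663      4.946
  solve Keq expr → x = -0.4256; check Q = 21.37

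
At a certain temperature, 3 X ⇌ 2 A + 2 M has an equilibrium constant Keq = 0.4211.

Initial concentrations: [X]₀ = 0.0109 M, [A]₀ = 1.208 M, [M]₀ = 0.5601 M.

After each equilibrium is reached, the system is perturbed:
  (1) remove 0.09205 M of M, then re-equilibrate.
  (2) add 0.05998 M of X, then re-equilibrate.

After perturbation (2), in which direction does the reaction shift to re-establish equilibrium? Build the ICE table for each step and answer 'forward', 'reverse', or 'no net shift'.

Q₀ = 3.5350e+05 vs Keq = 0.4211 ⇒ Q>K, reverse
Step 1:
                    X           A           M
  I            0.0109       1.208      0.5601
  C             0.473     -0.3154     -0.3154
  E            0.4839      0.8926      0.2447
  solve Keq expr → x = -0.1577; check Q = 0.4211
Then remove 0.09205 M of M.
Step 2:
                    X           A           M
  I            0.4839      0.8926      0.1527
  C          -0.05958     0.03972     0.03972
  E            0.4244      0.9324      0.1924
  solve Keq expr → x = 0.01986; check Q = 0.4211
Then add 0.05998 M of X.
Step 3:
                    X           A           M
  I            0.4843      0.9324      0.1924
  C          -0.02752     0.01835     0.01835
  E            0.4568      0.9507      0.2108
  solve Keq expr → x = 0.009173; check Q = 0.4211

Direction: forward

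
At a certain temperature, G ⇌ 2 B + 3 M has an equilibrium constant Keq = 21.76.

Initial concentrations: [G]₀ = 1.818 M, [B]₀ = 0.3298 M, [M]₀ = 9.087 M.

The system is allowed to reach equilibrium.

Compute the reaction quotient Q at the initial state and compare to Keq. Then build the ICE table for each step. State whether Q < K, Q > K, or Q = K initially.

Q₀ = 44.89 vs Keq = 21.76 ⇒ Q>K, reverse
Step 1:
                  G         B         M
  Initial     1.818    0.3298     9.087
  Change    0.04596  -0.09191   -0.1379
  Equil       1.864    0.2379     8.949
  solve Keq expr → x = -0.04596; check Q = 21.76

Q₀ = 44.89; Q > K (proceeds reverse)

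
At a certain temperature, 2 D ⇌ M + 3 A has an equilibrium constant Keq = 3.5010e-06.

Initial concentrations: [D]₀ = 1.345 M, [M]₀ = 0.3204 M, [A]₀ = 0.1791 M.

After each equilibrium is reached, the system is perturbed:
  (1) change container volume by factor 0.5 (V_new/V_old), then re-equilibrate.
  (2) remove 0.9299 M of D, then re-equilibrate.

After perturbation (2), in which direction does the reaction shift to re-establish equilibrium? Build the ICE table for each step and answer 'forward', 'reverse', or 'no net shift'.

Q₀ = 0.001018 vs Keq = 3.5010e-06 ⇒ Q>K, reverse
Step 1:
                    D           M           A
  init          1.345      0.3204      0.1791
  Δ            0.0994     -0.0497     -0.1491
  eq            1.444      0.2707     0.02999
  solve Keq expr → x = -0.0497; check Q = 3.5010e-06
Then change container volume by factor 0.5 (V_new/V_old).
Step 2:
                    D           M           A
  init          2.889      0.5414     0.05999
  Δ            0.0146   -0.007299     -0.0219
  eq            2.903      0.5341     0.03809
  solve Keq expr → x = -0.007299; check Q = 3.5010e-06
Then remove 0.9299 M of D.
Step 3:
                    D           M           A
  init          1.974      0.5341     0.03809
  Δ          0.005689   -0.002845   -0.008534
  eq            1.979      0.5313     0.02955
  solve Keq expr → x = -0.002845; check Q = 3.5010e-06

Direction: reverse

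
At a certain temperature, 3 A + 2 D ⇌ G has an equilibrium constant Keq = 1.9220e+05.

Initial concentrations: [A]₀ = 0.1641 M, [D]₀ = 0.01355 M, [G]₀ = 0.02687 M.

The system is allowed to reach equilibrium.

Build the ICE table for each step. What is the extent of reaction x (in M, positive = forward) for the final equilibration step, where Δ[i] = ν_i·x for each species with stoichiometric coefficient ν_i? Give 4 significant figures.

x = 0.003477 M

Q₀ = 3.3118e+04 vs Keq = 1.9220e+05 ⇒ Q<K, forward
Step 1:
                  A         D         G
  init       0.1641   0.01355   0.02687
  Δ        -0.01043 -0.006954  0.003477
  eq         0.1537  0.006596   0.03035
  solve Keq expr → x = 0.003477; check Q = 1.9220e+05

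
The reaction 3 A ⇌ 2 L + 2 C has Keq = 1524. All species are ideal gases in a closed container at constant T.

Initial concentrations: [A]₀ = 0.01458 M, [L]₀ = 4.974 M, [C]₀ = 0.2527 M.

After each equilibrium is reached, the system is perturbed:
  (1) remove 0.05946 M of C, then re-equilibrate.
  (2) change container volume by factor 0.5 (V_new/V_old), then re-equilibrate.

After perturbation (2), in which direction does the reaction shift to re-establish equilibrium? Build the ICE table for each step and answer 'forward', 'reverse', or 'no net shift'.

Direction: reverse

Q₀ = 5.0974e+05 vs Keq = 1524 ⇒ Q>K, reverse
Step 1:
                    A           L           C
  init        0.01458       4.974      0.2527
  Δ           0.07267    -0.04845    -0.04845
  eq          0.08725       4.926      0.2043
  solve Keq expr → x = -0.02422; check Q = 1524
Then remove 0.05946 M of C.
Step 2:
                    A           L           C
  init        0.08725       4.926      0.1448
  Δ          -0.01469    0.009795    0.009795
  eq          0.07256       4.935      0.1546
  solve Keq expr → x = 0.004898; check Q = 1524
Then change container volume by factor 0.5 (V_new/V_old).
Step 3:
                    A           L           C
  init         0.1451       9.871      0.3092
  Δ           0.02962    -0.01974    -0.01974
  eq           0.1747       9.851      0.2894
  solve Keq expr → x = -0.009872; check Q = 1524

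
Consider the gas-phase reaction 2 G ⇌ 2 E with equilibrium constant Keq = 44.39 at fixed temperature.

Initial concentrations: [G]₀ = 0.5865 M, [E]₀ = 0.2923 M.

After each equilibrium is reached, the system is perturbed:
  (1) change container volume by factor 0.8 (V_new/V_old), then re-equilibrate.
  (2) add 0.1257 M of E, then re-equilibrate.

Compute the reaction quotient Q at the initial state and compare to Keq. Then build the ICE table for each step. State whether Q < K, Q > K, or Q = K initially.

Q₀ = 0.2484 vs Keq = 44.39 ⇒ Q<K, forward
Step 1:
                   G          E
  init        0.5865     0.2923
  Δ          -0.4718     0.4718
  eq          0.1147     0.7641
  solve Keq expr → x = 0.2359; check Q = 44.39
Then change container volume by factor 0.8 (V_new/V_old).
Step 2:
                   G          E
  init        0.1434     0.9551
  Δ                0          0
  eq          0.1434     0.9551
  solve Keq expr → x = 0; check Q = 44.39
Then add 0.1257 M of E.
Step 3:
                   G          E
  init        0.1434      1.081
  Δ           0.0164    -0.0164
  eq          0.1598      1.064
  solve Keq expr → x = -0.008202; check Q = 44.39

Q₀ = 0.2484; Q < K (proceeds forward)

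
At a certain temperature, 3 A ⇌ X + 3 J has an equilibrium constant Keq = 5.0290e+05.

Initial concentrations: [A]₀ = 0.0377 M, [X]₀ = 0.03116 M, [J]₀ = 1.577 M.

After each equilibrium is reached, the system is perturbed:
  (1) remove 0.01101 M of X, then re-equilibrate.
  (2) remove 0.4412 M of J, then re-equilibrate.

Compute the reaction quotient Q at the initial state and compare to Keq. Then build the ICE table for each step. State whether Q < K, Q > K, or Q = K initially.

Q₀ = 2281 vs Keq = 5.0290e+05 ⇒ Q<K, forward
Step 1:
                    A           X           J
  init         0.0377     0.03116       1.577
  Δ          -0.03071     0.01024     0.03071
  eq         0.006994      0.0414       1.608
  solve Keq expr → x = 0.01024; check Q = 5.0290e+05
Then remove 0.01101 M of X.
Step 2:
                    A           X           J
  init       0.006994     0.03039       1.608
  Δ       -6.6694e-04  2.2231e-04  6.6694e-04
  eq         0.006327     0.03061       1.608
  solve Keq expr → x = 2.2231e-04; check Q = 5.0290e+05
Then remove 0.4412 M of J.
Step 3:
                    A           X           J
  init       0.006327     0.03061       1.167
  Δ         -0.001701  5.6686e-04    0.001701
  eq         0.004626     0.03117       1.169
  solve Keq expr → x = 5.6686e-04; check Q = 5.0290e+05

Q₀ = 2281; Q < K (proceeds forward)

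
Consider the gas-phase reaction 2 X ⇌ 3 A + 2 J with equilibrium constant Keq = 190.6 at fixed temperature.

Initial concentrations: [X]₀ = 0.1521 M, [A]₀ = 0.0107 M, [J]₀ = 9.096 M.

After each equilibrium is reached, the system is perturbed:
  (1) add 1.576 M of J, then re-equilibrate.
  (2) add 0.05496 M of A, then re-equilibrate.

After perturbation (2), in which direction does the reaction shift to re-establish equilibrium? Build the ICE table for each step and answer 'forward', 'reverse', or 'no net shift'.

Direction: reverse

Q₀ = 0.004381 vs Keq = 190.6 ⇒ Q<K, forward
Step 1:
                   X          A          J
  Initial     0.1521     0.0107      9.096
  Change     -0.1057     0.1585     0.1057
  Equil      0.04641     0.1692      9.202
  solve Keq expr → x = 0.05285; check Q = 190.6
Then add 1.576 M of J.
Step 2:
                   X          A          J
  Initial    0.04641     0.1692      10.78
  Change    0.004621  -0.006932  -0.004621
  Equil      0.05103     0.1623      10.77
  solve Keq expr → x = -0.002311; check Q = 190.6
Then add 0.05496 M of A.
Step 3:
                   X          A          J
  Initial    0.05103     0.2173      10.77
  Change     0.01554   -0.02331   -0.01554
  Equil      0.06656      0.194      10.76
  solve Keq expr → x = -0.007768; check Q = 190.6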